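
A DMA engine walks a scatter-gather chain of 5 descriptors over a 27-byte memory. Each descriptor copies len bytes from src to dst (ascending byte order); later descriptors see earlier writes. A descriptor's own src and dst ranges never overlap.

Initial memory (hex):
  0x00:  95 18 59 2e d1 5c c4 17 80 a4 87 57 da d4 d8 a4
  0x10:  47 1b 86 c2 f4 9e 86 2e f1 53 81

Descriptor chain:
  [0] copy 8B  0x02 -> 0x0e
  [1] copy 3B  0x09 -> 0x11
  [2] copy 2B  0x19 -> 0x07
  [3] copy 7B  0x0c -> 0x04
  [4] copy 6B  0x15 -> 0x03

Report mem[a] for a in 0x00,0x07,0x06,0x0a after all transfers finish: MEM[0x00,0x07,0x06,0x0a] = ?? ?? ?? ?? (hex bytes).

MEM[0x00,0x07,0x06,0x0a] = 95 53 f1 87

D0: mem[0x0e..0x15] <- [59 2e d1 5c c4 17 80 a4]
D1: mem[0x11..0x13] <- [a4 87 57]
D2: mem[0x07..0x08] <- [53 81]
D3: mem[0x04..0x0a] <- [da d4 59 2e d1 a4 87]
D4: mem[0x03..0x08] <- [a4 86 2e f1 53 81]
query mem[0x00]=0x95, mem[0x07]=0x53, mem[0x06]=0xf1, mem[0x0a]=0x87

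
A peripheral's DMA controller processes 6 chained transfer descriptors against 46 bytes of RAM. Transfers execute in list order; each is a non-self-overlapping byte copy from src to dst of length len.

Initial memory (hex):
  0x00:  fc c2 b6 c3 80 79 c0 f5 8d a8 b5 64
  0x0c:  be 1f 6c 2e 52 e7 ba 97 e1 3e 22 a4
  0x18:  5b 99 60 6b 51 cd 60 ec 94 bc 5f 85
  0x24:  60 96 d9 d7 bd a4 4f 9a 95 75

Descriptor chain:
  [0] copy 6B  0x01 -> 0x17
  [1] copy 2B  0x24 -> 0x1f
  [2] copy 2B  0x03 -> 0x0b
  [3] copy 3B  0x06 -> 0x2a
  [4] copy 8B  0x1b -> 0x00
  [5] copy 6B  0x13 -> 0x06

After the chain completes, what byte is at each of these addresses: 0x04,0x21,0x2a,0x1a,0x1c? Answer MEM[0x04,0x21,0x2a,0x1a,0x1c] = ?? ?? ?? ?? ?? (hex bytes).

MEM[0x04,0x21,0x2a,0x1a,0x1c] = 60 bc c0 80 c0

  after D0: wrote 6B at 0x17 = c2b6c38079c0
  after D1: wrote 2B at 0x1f = 6096
  after D2: wrote 2B at 0x0b = c380
  after D3: wrote 3B at 0x2a = c0f58d
  after D4: wrote 8B at 0x00 = 79c0cd606096bc5f
  after D5: wrote 6B at 0x06 = 97e13e22c2b6
query mem[0x04]=0x60, mem[0x21]=0xbc, mem[0x2a]=0xc0, mem[0x1a]=0x80, mem[0x1c]=0xc0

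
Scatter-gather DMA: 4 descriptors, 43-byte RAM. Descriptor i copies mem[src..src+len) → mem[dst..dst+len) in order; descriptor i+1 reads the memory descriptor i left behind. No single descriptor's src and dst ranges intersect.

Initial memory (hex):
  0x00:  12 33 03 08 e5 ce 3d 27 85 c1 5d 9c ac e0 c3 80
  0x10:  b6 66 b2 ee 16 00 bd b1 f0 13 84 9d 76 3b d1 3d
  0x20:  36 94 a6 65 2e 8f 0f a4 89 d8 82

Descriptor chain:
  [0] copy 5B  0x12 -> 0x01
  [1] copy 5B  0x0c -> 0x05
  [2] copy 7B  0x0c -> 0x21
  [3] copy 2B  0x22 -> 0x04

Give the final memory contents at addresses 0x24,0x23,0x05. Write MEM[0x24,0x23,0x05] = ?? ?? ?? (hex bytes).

MEM[0x24,0x23,0x05] = 80 c3 c3

[0] 0x12->0x01 len=5 : b2 ee 16 00 bd
[1] 0x0c->0x05 len=5 : ac e0 c3 80 b6
[2] 0x0c->0x21 len=7 : ac e0 c3 80 b6 66 b2
[3] 0x22->0x04 len=2 : e0 c3
query mem[0x24]=0x80, mem[0x23]=0xc3, mem[0x05]=0xc3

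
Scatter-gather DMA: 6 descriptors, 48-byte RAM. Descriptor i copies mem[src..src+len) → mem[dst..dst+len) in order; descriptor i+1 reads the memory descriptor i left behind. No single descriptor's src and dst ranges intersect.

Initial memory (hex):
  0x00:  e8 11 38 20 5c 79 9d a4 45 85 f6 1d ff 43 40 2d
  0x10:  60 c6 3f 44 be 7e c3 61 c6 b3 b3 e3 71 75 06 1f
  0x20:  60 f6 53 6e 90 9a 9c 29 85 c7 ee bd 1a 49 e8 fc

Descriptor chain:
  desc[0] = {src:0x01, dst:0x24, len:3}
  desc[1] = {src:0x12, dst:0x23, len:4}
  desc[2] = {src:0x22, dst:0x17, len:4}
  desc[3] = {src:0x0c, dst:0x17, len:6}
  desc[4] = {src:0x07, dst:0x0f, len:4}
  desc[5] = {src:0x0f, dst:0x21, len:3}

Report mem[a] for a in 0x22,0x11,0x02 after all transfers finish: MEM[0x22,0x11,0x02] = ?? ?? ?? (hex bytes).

MEM[0x22,0x11,0x02] = 45 85 38

D0: mem[0x24..0x26] <- [11 38 20]
D1: mem[0x23..0x26] <- [3f 44 be 7e]
D2: mem[0x17..0x1a] <- [53 3f 44 be]
D3: mem[0x17..0x1c] <- [ff 43 40 2d 60 c6]
D4: mem[0x0f..0x12] <- [a4 45 85 f6]
D5: mem[0x21..0x23] <- [a4 45 85]
query mem[0x22]=0x45, mem[0x11]=0x85, mem[0x02]=0x38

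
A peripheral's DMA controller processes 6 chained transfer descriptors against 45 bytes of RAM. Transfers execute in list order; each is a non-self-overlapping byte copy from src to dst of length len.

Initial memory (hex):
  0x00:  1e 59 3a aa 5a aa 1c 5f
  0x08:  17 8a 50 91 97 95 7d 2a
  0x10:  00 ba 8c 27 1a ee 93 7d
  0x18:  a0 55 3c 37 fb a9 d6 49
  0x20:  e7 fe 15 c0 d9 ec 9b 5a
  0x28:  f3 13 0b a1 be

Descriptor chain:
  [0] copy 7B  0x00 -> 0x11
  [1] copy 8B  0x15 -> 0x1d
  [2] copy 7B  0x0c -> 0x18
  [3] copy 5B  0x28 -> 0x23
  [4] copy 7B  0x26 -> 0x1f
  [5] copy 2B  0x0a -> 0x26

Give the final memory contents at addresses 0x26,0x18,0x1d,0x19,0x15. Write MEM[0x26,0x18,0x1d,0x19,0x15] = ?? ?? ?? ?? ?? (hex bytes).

  after D0: wrote 7B at 0x11 = 1e593aaa5aaa1c
  after D1: wrote 8B at 0x1d = 5aaa1ca0553c37fb
  after D2: wrote 7B at 0x18 = 97957d2a001e59
  after D3: wrote 5B at 0x23 = f3130ba1be
  after D4: wrote 7B at 0x1f = a1bef3130ba1be
  after D5: wrote 2B at 0x26 = 5091
query mem[0x26]=0x50, mem[0x18]=0x97, mem[0x1d]=0x1e, mem[0x19]=0x95, mem[0x15]=0x5a

MEM[0x26,0x18,0x1d,0x19,0x15] = 50 97 1e 95 5a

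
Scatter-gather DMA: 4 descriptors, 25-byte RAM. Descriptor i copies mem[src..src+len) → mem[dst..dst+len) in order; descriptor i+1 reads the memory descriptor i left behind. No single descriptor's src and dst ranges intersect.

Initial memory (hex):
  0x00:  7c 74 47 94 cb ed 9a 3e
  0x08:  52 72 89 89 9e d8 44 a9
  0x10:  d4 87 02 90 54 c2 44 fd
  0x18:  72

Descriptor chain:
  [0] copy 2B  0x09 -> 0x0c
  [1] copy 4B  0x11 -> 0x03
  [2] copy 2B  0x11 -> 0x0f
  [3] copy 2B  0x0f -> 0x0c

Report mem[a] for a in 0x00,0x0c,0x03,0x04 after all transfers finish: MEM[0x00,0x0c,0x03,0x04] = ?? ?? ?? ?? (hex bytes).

MEM[0x00,0x0c,0x03,0x04] = 7c 87 87 02

#0 dst[0x0c+2] := {0x72,0x89}
#1 dst[0x03+4] := {0x87,0x02,0x90,0x54}
#2 dst[0x0f+2] := {0x87,0x02}
#3 dst[0x0c+2] := {0x87,0x02}
query mem[0x00]=0x7c, mem[0x0c]=0x87, mem[0x03]=0x87, mem[0x04]=0x02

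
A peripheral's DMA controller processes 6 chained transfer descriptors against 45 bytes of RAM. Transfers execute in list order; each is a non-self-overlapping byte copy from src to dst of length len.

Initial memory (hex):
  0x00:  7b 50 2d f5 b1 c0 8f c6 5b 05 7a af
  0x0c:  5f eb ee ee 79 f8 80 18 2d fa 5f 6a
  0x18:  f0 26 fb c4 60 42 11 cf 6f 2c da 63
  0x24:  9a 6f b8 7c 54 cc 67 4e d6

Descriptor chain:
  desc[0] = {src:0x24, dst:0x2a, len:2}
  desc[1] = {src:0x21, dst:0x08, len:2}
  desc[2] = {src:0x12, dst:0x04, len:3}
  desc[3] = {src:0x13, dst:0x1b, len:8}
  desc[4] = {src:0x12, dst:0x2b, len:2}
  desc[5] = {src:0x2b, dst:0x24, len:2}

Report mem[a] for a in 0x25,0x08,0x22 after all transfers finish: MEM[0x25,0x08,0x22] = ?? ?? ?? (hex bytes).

#0 dst[0x2a+2] := {0x9a,0x6f}
#1 dst[0x08+2] := {0x2c,0xda}
#2 dst[0x04+3] := {0x80,0x18,0x2d}
#3 dst[0x1b+8] := {0x18,0x2d,0xfa,0x5f,0x6a,0xf0,0x26,0xfb}
#4 dst[0x2b+2] := {0x80,0x18}
#5 dst[0x24+2] := {0x80,0x18}
query mem[0x25]=0x18, mem[0x08]=0x2c, mem[0x22]=0xfb

MEM[0x25,0x08,0x22] = 18 2c fb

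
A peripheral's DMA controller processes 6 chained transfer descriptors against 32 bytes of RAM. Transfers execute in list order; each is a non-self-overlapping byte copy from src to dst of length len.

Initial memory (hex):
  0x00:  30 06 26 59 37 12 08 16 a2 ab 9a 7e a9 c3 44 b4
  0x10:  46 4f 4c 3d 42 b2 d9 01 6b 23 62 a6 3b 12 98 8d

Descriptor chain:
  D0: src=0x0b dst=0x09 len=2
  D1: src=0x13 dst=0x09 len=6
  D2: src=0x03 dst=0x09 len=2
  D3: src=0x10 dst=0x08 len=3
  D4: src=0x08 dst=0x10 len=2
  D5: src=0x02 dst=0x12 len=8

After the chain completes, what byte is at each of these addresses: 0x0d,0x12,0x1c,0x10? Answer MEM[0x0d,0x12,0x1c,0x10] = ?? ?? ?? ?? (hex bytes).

  after D0: wrote 2B at 0x09 = 7ea9
  after D1: wrote 6B at 0x09 = 3d42b2d9016b
  after D2: wrote 2B at 0x09 = 5937
  after D3: wrote 3B at 0x08 = 464f4c
  after D4: wrote 2B at 0x10 = 464f
  after D5: wrote 8B at 0x12 = 265937120816464f
query mem[0x0d]=0x01, mem[0x12]=0x26, mem[0x1c]=0x3b, mem[0x10]=0x46

MEM[0x0d,0x12,0x1c,0x10] = 01 26 3b 46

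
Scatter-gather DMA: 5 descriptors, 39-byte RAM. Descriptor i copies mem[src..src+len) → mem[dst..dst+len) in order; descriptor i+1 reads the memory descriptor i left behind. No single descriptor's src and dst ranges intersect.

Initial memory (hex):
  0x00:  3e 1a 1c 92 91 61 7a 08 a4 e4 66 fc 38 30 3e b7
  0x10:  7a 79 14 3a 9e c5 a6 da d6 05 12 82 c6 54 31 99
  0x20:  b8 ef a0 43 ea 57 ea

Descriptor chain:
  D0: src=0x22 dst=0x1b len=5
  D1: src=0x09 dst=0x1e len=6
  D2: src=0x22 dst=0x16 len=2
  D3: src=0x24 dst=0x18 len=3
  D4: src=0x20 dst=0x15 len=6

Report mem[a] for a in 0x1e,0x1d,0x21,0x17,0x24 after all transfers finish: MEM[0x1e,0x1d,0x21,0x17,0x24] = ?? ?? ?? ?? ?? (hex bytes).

MEM[0x1e,0x1d,0x21,0x17,0x24] = e4 ea 38 30 ea

[0] 0x22->0x1b len=5 : a0 43 ea 57 ea
[1] 0x09->0x1e len=6 : e4 66 fc 38 30 3e
[2] 0x22->0x16 len=2 : 30 3e
[3] 0x24->0x18 len=3 : ea 57 ea
[4] 0x20->0x15 len=6 : fc 38 30 3e ea 57
query mem[0x1e]=0xe4, mem[0x1d]=0xea, mem[0x21]=0x38, mem[0x17]=0x30, mem[0x24]=0xea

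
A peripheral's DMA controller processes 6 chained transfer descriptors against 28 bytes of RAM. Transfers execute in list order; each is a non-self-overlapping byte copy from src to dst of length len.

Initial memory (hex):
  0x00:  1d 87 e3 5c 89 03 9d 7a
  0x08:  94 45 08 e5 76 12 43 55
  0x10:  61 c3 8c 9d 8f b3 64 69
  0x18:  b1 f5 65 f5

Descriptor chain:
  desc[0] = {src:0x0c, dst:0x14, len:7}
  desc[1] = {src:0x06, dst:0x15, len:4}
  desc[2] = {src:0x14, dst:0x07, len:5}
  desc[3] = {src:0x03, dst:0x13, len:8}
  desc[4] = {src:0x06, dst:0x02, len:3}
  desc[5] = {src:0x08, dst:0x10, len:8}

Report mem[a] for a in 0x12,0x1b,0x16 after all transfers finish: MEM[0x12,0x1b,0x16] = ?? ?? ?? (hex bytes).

MEM[0x12,0x1b,0x16] = 94 f5 43

  after D0: wrote 7B at 0x14 = 7612435561c38c
  after D1: wrote 4B at 0x15 = 9d7a9445
  after D2: wrote 5B at 0x07 = 769d7a9445
  after D3: wrote 8B at 0x13 = 5c89039d769d7a94
  after D4: wrote 3B at 0x02 = 9d769d
  after D5: wrote 8B at 0x10 = 9d7a944576124355
query mem[0x12]=0x94, mem[0x1b]=0xf5, mem[0x16]=0x43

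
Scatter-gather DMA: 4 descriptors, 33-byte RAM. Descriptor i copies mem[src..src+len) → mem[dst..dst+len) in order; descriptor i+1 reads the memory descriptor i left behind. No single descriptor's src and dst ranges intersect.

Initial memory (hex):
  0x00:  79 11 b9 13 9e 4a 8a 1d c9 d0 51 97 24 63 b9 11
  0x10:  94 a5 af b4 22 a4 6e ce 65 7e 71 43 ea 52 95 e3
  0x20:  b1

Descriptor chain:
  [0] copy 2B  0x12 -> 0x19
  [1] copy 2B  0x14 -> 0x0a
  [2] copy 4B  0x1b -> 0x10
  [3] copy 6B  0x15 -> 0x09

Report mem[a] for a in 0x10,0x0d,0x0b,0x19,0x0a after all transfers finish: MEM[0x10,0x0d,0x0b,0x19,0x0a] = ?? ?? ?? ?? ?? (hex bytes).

MEM[0x10,0x0d,0x0b,0x19,0x0a] = 43 af ce af 6e

#0 dst[0x19+2] := {0xaf,0xb4}
#1 dst[0x0a+2] := {0x22,0xa4}
#2 dst[0x10+4] := {0x43,0xea,0x52,0x95}
#3 dst[0x09+6] := {0xa4,0x6e,0xce,0x65,0xaf,0xb4}
query mem[0x10]=0x43, mem[0x0d]=0xaf, mem[0x0b]=0xce, mem[0x19]=0xaf, mem[0x0a]=0x6e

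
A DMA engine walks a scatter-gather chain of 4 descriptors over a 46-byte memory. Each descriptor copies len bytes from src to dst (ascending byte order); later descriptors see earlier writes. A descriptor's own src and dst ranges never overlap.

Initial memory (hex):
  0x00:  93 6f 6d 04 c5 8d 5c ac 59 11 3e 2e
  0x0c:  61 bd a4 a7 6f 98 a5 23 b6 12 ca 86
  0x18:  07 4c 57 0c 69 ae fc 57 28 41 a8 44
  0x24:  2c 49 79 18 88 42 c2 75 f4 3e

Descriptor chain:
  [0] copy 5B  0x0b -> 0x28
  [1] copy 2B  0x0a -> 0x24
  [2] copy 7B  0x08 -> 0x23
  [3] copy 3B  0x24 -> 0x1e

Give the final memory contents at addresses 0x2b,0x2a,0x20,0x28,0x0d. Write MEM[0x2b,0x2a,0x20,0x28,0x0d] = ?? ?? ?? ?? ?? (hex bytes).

D0: mem[0x28..0x2c] <- [2e 61 bd a4 a7]
D1: mem[0x24..0x25] <- [3e 2e]
D2: mem[0x23..0x29] <- [59 11 3e 2e 61 bd a4]
D3: mem[0x1e..0x20] <- [11 3e 2e]
query mem[0x2b]=0xa4, mem[0x2a]=0xbd, mem[0x20]=0x2e, mem[0x28]=0xbd, mem[0x0d]=0xbd

MEM[0x2b,0x2a,0x20,0x28,0x0d] = a4 bd 2e bd bd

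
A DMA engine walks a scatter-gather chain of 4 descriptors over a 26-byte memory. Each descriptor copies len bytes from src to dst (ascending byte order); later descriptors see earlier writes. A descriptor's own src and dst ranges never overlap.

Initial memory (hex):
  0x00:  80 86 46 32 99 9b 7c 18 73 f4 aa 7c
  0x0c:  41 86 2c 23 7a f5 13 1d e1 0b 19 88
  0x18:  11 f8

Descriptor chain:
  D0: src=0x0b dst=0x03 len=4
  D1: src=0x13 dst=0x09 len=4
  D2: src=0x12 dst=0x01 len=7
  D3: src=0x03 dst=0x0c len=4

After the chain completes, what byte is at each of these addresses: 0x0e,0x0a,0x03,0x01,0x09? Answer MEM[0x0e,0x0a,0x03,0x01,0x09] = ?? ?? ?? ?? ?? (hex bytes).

MEM[0x0e,0x0a,0x03,0x01,0x09] = 19 e1 e1 13 1d

#0 dst[0x03+4] := {0x7c,0x41,0x86,0x2c}
#1 dst[0x09+4] := {0x1d,0xe1,0x0b,0x19}
#2 dst[0x01+7] := {0x13,0x1d,0xe1,0x0b,0x19,0x88,0x11}
#3 dst[0x0c+4] := {0xe1,0x0b,0x19,0x88}
query mem[0x0e]=0x19, mem[0x0a]=0xe1, mem[0x03]=0xe1, mem[0x01]=0x13, mem[0x09]=0x1d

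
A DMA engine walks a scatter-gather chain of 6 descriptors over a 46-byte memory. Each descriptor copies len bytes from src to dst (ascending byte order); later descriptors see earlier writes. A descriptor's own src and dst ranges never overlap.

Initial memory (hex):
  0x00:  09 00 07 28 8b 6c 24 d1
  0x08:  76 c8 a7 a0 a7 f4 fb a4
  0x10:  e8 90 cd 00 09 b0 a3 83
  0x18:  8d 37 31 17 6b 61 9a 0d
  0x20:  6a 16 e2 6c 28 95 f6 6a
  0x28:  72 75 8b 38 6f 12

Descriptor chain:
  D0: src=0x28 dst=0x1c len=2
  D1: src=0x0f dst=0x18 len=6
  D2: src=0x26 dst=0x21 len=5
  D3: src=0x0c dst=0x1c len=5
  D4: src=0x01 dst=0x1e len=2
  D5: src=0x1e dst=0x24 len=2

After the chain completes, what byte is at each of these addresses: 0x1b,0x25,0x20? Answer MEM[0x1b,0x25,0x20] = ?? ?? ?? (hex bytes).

MEM[0x1b,0x25,0x20] = cd 07 e8

D0: mem[0x1c..0x1d] <- [72 75]
D1: mem[0x18..0x1d] <- [a4 e8 90 cd 00 09]
D2: mem[0x21..0x25] <- [f6 6a 72 75 8b]
D3: mem[0x1c..0x20] <- [a7 f4 fb a4 e8]
D4: mem[0x1e..0x1f] <- [00 07]
D5: mem[0x24..0x25] <- [00 07]
query mem[0x1b]=0xcd, mem[0x25]=0x07, mem[0x20]=0xe8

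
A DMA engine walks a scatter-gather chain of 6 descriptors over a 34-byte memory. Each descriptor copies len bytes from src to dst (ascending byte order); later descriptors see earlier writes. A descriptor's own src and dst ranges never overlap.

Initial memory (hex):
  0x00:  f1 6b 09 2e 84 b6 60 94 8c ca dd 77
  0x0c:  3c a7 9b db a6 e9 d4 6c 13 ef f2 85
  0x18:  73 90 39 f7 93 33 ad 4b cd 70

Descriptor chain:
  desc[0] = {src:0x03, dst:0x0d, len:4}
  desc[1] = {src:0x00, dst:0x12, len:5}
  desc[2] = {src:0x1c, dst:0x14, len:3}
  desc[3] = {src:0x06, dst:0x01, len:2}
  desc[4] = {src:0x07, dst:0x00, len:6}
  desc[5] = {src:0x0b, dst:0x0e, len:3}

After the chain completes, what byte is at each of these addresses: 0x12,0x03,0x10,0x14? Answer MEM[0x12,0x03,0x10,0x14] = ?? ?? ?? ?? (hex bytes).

MEM[0x12,0x03,0x10,0x14] = f1 dd 2e 93

D0: mem[0x0d..0x10] <- [2e 84 b6 60]
D1: mem[0x12..0x16] <- [f1 6b 09 2e 84]
D2: mem[0x14..0x16] <- [93 33 ad]
D3: mem[0x01..0x02] <- [60 94]
D4: mem[0x00..0x05] <- [94 8c ca dd 77 3c]
D5: mem[0x0e..0x10] <- [77 3c 2e]
query mem[0x12]=0xf1, mem[0x03]=0xdd, mem[0x10]=0x2e, mem[0x14]=0x93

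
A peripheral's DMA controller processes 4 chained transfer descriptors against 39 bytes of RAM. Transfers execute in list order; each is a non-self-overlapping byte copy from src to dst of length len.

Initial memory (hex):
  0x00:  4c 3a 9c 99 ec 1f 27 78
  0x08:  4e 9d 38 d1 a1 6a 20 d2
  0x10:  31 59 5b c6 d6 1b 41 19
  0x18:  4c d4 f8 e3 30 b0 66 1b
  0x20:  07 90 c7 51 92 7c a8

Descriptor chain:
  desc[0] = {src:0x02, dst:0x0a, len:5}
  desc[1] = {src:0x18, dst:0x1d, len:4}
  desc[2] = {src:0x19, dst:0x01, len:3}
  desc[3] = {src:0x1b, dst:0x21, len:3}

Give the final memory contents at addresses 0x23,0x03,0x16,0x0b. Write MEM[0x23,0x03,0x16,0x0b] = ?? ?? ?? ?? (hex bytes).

MEM[0x23,0x03,0x16,0x0b] = 4c e3 41 99

D0: mem[0x0a..0x0e] <- [9c 99 ec 1f 27]
D1: mem[0x1d..0x20] <- [4c d4 f8 e3]
D2: mem[0x01..0x03] <- [d4 f8 e3]
D3: mem[0x21..0x23] <- [e3 30 4c]
query mem[0x23]=0x4c, mem[0x03]=0xe3, mem[0x16]=0x41, mem[0x0b]=0x99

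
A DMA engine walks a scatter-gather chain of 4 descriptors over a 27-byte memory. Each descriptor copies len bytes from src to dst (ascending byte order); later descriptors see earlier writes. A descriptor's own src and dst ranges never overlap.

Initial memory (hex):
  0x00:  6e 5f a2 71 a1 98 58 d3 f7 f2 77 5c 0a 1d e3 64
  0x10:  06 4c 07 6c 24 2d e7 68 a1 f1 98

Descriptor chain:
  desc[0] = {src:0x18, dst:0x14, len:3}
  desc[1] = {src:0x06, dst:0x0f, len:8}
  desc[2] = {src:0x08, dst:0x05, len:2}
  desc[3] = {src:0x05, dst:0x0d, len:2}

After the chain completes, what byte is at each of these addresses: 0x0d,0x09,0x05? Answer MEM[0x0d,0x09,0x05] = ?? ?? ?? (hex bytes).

MEM[0x0d,0x09,0x05] = f7 f2 f7

  after D0: wrote 3B at 0x14 = a1f198
  after D1: wrote 8B at 0x0f = 58d3f7f2775c0a1d
  after D2: wrote 2B at 0x05 = f7f2
  after D3: wrote 2B at 0x0d = f7f2
query mem[0x0d]=0xf7, mem[0x09]=0xf2, mem[0x05]=0xf7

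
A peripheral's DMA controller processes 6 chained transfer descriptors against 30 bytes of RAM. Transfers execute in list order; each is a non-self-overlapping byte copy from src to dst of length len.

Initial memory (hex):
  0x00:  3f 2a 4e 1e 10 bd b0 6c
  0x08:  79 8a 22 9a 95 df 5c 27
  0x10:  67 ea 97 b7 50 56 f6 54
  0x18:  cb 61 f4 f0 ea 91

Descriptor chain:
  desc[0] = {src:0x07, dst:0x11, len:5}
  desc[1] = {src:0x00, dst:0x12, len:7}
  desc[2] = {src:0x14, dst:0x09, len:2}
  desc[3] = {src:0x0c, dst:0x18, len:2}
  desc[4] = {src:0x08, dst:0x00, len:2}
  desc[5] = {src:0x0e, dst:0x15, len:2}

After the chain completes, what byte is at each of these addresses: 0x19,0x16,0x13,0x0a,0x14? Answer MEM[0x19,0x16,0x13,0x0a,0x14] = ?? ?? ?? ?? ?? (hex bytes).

  after D0: wrote 5B at 0x11 = 6c798a229a
  after D1: wrote 7B at 0x12 = 3f2a4e1e10bdb0
  after D2: wrote 2B at 0x09 = 4e1e
  after D3: wrote 2B at 0x18 = 95df
  after D4: wrote 2B at 0x00 = 794e
  after D5: wrote 2B at 0x15 = 5c27
query mem[0x19]=0xdf, mem[0x16]=0x27, mem[0x13]=0x2a, mem[0x0a]=0x1e, mem[0x14]=0x4e

MEM[0x19,0x16,0x13,0x0a,0x14] = df 27 2a 1e 4e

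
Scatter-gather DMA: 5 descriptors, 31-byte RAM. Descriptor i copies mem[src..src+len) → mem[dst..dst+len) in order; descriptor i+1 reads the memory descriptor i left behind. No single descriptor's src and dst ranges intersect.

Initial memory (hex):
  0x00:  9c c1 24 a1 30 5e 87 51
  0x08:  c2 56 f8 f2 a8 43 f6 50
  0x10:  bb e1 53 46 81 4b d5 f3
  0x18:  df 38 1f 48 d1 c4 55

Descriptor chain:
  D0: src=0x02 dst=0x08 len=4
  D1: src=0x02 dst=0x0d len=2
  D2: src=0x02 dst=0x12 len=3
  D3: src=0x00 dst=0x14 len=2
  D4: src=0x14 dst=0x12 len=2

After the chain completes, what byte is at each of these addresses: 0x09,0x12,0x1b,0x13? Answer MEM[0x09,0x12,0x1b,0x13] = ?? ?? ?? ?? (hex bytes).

[0] 0x02->0x08 len=4 : 24 a1 30 5e
[1] 0x02->0x0d len=2 : 24 a1
[2] 0x02->0x12 len=3 : 24 a1 30
[3] 0x00->0x14 len=2 : 9c c1
[4] 0x14->0x12 len=2 : 9c c1
query mem[0x09]=0xa1, mem[0x12]=0x9c, mem[0x1b]=0x48, mem[0x13]=0xc1

MEM[0x09,0x12,0x1b,0x13] = a1 9c 48 c1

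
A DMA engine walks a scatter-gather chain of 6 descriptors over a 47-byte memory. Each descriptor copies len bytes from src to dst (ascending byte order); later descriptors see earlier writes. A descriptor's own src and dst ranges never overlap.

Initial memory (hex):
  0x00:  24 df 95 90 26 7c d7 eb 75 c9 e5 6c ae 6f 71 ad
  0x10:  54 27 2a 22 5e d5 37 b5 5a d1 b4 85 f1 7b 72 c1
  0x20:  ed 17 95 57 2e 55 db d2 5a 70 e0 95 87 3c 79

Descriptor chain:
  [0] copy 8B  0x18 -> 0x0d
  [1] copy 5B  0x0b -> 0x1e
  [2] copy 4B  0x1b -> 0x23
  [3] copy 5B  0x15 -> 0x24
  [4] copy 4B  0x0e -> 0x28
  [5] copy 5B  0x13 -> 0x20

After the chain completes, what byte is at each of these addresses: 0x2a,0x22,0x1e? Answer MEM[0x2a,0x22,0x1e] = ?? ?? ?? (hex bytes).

D0: mem[0x0d..0x14] <- [5a d1 b4 85 f1 7b 72 c1]
D1: mem[0x1e..0x22] <- [6c ae 5a d1 b4]
D2: mem[0x23..0x26] <- [85 f1 7b 6c]
D3: mem[0x24..0x28] <- [d5 37 b5 5a d1]
D4: mem[0x28..0x2b] <- [d1 b4 85 f1]
D5: mem[0x20..0x24] <- [72 c1 d5 37 b5]
query mem[0x2a]=0x85, mem[0x22]=0xd5, mem[0x1e]=0x6c

MEM[0x2a,0x22,0x1e] = 85 d5 6c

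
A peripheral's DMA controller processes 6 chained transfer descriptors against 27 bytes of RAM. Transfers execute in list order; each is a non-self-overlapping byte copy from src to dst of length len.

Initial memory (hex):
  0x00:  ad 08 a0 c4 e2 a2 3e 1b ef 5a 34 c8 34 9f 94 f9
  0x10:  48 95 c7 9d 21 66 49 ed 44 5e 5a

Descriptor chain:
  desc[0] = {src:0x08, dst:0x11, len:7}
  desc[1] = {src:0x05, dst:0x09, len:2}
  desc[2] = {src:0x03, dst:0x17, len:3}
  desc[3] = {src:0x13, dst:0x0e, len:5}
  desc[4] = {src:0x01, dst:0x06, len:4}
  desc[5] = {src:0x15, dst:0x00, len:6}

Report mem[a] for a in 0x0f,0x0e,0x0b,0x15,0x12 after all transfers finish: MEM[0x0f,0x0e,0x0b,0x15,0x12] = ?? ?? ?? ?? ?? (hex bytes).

MEM[0x0f,0x0e,0x0b,0x15,0x12] = c8 34 c8 34 c4

D0: mem[0x11..0x17] <- [ef 5a 34 c8 34 9f 94]
D1: mem[0x09..0x0a] <- [a2 3e]
D2: mem[0x17..0x19] <- [c4 e2 a2]
D3: mem[0x0e..0x12] <- [34 c8 34 9f c4]
D4: mem[0x06..0x09] <- [08 a0 c4 e2]
D5: mem[0x00..0x05] <- [34 9f c4 e2 a2 5a]
query mem[0x0f]=0xc8, mem[0x0e]=0x34, mem[0x0b]=0xc8, mem[0x15]=0x34, mem[0x12]=0xc4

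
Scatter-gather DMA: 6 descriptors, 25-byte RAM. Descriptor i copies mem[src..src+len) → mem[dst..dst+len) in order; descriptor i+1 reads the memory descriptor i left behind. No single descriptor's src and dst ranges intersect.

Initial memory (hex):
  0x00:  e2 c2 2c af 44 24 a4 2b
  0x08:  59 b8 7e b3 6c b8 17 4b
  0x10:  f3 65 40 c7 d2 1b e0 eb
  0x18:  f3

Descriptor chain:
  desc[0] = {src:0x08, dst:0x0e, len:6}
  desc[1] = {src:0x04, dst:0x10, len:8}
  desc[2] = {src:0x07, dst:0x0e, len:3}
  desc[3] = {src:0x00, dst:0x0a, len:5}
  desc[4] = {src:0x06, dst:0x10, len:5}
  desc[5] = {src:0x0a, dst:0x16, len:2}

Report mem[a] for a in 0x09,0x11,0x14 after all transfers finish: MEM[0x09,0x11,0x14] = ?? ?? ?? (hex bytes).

MEM[0x09,0x11,0x14] = b8 2b e2

  after D0: wrote 6B at 0x0e = 59b87eb36cb8
  after D1: wrote 8B at 0x10 = 4424a42b59b87eb3
  after D2: wrote 3B at 0x0e = 2b59b8
  after D3: wrote 5B at 0x0a = e2c22caf44
  after D4: wrote 5B at 0x10 = a42b59b8e2
  after D5: wrote 2B at 0x16 = e2c2
query mem[0x09]=0xb8, mem[0x11]=0x2b, mem[0x14]=0xe2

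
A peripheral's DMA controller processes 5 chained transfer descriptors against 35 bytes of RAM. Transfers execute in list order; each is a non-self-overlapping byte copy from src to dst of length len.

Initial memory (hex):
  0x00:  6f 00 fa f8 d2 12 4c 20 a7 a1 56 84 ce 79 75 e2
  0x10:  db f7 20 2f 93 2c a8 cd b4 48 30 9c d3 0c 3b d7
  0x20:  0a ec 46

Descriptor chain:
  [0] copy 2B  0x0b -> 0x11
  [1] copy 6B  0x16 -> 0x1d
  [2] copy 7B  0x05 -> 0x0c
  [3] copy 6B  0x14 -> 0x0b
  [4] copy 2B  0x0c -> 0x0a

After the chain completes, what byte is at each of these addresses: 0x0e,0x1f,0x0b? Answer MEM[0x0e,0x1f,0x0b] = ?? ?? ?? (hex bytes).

MEM[0x0e,0x1f,0x0b] = cd b4 a8

#0 dst[0x11+2] := {0x84,0xce}
#1 dst[0x1d+6] := {0xa8,0xcd,0xb4,0x48,0x30,0x9c}
#2 dst[0x0c+7] := {0x12,0x4c,0x20,0xa7,0xa1,0x56,0x84}
#3 dst[0x0b+6] := {0x93,0x2c,0xa8,0xcd,0xb4,0x48}
#4 dst[0x0a+2] := {0x2c,0xa8}
query mem[0x0e]=0xcd, mem[0x1f]=0xb4, mem[0x0b]=0xa8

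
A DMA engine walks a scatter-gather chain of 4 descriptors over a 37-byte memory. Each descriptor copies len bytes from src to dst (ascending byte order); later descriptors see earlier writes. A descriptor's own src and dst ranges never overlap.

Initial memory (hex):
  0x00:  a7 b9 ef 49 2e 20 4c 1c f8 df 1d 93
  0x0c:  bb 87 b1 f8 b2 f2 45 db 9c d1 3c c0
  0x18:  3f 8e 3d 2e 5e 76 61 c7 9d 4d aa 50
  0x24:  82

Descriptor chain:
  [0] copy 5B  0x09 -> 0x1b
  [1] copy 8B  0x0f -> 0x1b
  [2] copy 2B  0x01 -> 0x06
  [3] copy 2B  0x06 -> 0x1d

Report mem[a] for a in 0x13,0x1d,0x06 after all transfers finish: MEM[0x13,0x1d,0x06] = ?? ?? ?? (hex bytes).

MEM[0x13,0x1d,0x06] = db b9 b9

D0: mem[0x1b..0x1f] <- [df 1d 93 bb 87]
D1: mem[0x1b..0x22] <- [f8 b2 f2 45 db 9c d1 3c]
D2: mem[0x06..0x07] <- [b9 ef]
D3: mem[0x1d..0x1e] <- [b9 ef]
query mem[0x13]=0xdb, mem[0x1d]=0xb9, mem[0x06]=0xb9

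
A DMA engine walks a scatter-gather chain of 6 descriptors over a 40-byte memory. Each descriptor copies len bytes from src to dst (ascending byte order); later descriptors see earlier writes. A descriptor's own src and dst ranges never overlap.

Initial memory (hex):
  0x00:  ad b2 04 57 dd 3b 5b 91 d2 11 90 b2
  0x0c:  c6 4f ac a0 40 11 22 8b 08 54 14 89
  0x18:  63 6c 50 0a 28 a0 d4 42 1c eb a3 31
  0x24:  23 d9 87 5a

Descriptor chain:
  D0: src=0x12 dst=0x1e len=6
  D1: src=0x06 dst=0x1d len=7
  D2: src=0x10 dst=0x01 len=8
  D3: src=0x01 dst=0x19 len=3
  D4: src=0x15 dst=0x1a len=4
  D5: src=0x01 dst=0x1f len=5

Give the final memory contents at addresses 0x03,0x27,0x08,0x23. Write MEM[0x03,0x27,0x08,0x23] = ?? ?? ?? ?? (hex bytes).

MEM[0x03,0x27,0x08,0x23] = 22 5a 89 08

[0] 0x12->0x1e len=6 : 22 8b 08 54 14 89
[1] 0x06->0x1d len=7 : 5b 91 d2 11 90 b2 c6
[2] 0x10->0x01 len=8 : 40 11 22 8b 08 54 14 89
[3] 0x01->0x19 len=3 : 40 11 22
[4] 0x15->0x1a len=4 : 54 14 89 63
[5] 0x01->0x1f len=5 : 40 11 22 8b 08
query mem[0x03]=0x22, mem[0x27]=0x5a, mem[0x08]=0x89, mem[0x23]=0x08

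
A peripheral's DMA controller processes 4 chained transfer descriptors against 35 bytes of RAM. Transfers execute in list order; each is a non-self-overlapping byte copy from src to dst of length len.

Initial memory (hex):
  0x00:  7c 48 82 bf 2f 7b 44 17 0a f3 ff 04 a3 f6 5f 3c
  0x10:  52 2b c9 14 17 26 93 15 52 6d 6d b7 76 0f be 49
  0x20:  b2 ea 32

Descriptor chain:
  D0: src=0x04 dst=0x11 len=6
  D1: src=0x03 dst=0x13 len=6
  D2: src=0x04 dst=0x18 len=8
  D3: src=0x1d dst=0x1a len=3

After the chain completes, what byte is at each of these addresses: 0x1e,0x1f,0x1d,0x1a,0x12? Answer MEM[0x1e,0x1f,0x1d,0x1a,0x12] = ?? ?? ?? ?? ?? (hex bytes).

MEM[0x1e,0x1f,0x1d,0x1a,0x12] = ff 04 f3 f3 7b

#0 dst[0x11+6] := {0x2f,0x7b,0x44,0x17,0x0a,0xf3}
#1 dst[0x13+6] := {0xbf,0x2f,0x7b,0x44,0x17,0x0a}
#2 dst[0x18+8] := {0x2f,0x7b,0x44,0x17,0x0a,0xf3,0xff,0x04}
#3 dst[0x1a+3] := {0xf3,0xff,0x04}
query mem[0x1e]=0xff, mem[0x1f]=0x04, mem[0x1d]=0xf3, mem[0x1a]=0xf3, mem[0x12]=0x7b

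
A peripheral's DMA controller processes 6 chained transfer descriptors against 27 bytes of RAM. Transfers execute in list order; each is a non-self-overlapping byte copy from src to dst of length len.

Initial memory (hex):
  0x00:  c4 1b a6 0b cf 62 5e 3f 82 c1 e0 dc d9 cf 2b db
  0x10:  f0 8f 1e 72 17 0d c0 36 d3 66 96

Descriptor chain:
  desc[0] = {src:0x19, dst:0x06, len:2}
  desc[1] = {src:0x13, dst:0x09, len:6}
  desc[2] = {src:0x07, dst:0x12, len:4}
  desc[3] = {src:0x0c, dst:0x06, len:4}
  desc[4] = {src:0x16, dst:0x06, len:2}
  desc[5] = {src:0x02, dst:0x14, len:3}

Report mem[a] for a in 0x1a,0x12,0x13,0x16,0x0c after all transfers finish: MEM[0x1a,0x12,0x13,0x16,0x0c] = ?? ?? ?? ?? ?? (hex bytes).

MEM[0x1a,0x12,0x13,0x16,0x0c] = 96 96 82 cf c0

  after D0: wrote 2B at 0x06 = 6696
  after D1: wrote 6B at 0x09 = 72170dc036d3
  after D2: wrote 4B at 0x12 = 96827217
  after D3: wrote 4B at 0x06 = c036d3db
  after D4: wrote 2B at 0x06 = c036
  after D5: wrote 3B at 0x14 = a60bcf
query mem[0x1a]=0x96, mem[0x12]=0x96, mem[0x13]=0x82, mem[0x16]=0xcf, mem[0x0c]=0xc0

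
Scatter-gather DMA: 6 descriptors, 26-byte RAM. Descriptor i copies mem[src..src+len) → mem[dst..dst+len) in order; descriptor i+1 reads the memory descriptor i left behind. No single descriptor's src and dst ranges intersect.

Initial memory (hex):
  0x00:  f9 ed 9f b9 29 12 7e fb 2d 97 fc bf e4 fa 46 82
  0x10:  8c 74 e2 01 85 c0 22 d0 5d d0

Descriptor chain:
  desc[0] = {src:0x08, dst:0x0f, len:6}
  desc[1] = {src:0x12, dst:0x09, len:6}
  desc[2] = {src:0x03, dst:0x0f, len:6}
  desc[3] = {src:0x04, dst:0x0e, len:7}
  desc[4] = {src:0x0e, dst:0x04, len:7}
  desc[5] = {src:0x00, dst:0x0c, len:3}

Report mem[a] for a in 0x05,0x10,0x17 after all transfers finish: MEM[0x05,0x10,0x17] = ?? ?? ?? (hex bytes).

D0: mem[0x0f..0x14] <- [2d 97 fc bf e4 fa]
D1: mem[0x09..0x0e] <- [bf e4 fa c0 22 d0]
D2: mem[0x0f..0x14] <- [b9 29 12 7e fb 2d]
D3: mem[0x0e..0x14] <- [29 12 7e fb 2d bf e4]
D4: mem[0x04..0x0a] <- [29 12 7e fb 2d bf e4]
D5: mem[0x0c..0x0e] <- [f9 ed 9f]
query mem[0x05]=0x12, mem[0x10]=0x7e, mem[0x17]=0xd0

MEM[0x05,0x10,0x17] = 12 7e d0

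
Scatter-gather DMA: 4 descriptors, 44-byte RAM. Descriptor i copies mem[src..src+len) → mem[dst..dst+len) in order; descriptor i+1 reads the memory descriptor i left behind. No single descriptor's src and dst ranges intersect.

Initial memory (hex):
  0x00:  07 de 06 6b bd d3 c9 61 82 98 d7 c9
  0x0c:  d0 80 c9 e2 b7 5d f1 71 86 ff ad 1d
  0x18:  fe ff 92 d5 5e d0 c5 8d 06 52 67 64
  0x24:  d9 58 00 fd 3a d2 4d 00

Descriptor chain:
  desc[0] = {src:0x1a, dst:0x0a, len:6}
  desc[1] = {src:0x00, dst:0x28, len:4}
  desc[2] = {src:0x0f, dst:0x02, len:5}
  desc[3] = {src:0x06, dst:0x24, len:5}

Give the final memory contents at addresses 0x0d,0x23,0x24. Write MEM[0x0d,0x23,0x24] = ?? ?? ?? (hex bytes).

[0] 0x1a->0x0a len=6 : 92 d5 5e d0 c5 8d
[1] 0x00->0x28 len=4 : 07 de 06 6b
[2] 0x0f->0x02 len=5 : 8d b7 5d f1 71
[3] 0x06->0x24 len=5 : 71 61 82 98 92
query mem[0x0d]=0xd0, mem[0x23]=0x64, mem[0x24]=0x71

MEM[0x0d,0x23,0x24] = d0 64 71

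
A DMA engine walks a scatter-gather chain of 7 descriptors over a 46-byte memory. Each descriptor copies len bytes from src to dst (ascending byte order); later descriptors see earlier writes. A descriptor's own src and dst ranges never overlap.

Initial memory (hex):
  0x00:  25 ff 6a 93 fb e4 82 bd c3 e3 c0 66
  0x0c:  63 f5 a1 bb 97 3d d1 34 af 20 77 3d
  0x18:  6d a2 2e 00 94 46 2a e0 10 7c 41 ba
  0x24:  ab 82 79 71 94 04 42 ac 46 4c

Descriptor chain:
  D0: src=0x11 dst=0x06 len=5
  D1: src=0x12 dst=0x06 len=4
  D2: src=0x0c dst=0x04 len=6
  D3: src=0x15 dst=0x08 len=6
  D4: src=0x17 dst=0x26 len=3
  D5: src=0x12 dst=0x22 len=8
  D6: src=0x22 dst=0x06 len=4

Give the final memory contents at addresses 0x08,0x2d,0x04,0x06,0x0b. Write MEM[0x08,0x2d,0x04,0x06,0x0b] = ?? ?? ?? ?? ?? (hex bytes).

D0: mem[0x06..0x0a] <- [3d d1 34 af 20]
D1: mem[0x06..0x09] <- [d1 34 af 20]
D2: mem[0x04..0x09] <- [63 f5 a1 bb 97 3d]
D3: mem[0x08..0x0d] <- [20 77 3d 6d a2 2e]
D4: mem[0x26..0x28] <- [3d 6d a2]
D5: mem[0x22..0x29] <- [d1 34 af 20 77 3d 6d a2]
D6: mem[0x06..0x09] <- [d1 34 af 20]
query mem[0x08]=0xaf, mem[0x2d]=0x4c, mem[0x04]=0x63, mem[0x06]=0xd1, mem[0x0b]=0x6d

MEM[0x08,0x2d,0x04,0x06,0x0b] = af 4c 63 d1 6d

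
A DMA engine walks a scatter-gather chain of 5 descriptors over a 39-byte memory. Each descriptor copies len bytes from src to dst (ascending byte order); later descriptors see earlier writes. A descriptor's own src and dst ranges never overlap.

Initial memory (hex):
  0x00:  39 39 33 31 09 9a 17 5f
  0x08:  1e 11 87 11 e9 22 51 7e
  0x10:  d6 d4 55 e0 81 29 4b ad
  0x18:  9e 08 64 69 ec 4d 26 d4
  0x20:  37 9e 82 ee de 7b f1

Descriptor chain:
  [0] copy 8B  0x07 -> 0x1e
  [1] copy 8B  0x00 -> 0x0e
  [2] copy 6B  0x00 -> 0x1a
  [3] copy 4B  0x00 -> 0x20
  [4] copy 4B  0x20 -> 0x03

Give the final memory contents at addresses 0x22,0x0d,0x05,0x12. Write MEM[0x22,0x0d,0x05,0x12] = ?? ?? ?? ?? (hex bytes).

MEM[0x22,0x0d,0x05,0x12] = 33 22 33 09

[0] 0x07->0x1e len=8 : 5f 1e 11 87 11 e9 22 51
[1] 0x00->0x0e len=8 : 39 39 33 31 09 9a 17 5f
[2] 0x00->0x1a len=6 : 39 39 33 31 09 9a
[3] 0x00->0x20 len=4 : 39 39 33 31
[4] 0x20->0x03 len=4 : 39 39 33 31
query mem[0x22]=0x33, mem[0x0d]=0x22, mem[0x05]=0x33, mem[0x12]=0x09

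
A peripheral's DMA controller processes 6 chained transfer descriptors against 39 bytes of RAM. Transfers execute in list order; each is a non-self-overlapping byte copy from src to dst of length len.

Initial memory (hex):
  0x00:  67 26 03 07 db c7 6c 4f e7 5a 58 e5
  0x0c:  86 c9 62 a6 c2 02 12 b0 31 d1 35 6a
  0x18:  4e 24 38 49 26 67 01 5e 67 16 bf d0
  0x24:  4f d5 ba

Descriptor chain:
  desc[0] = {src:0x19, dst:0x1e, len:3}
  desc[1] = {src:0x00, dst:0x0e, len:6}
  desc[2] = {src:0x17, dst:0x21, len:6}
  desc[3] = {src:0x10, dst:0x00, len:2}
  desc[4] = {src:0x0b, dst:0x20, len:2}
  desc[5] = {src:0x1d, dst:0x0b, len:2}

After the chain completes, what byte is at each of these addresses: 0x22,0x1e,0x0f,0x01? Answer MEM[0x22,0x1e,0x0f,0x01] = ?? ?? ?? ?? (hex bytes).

  after D0: wrote 3B at 0x1e = 243849
  after D1: wrote 6B at 0x0e = 67260307dbc7
  after D2: wrote 6B at 0x21 = 6a4e24384926
  after D3: wrote 2B at 0x00 = 0307
  after D4: wrote 2B at 0x20 = e586
  after D5: wrote 2B at 0x0b = 6724
query mem[0x22]=0x4e, mem[0x1e]=0x24, mem[0x0f]=0x26, mem[0x01]=0x07

MEM[0x22,0x1e,0x0f,0x01] = 4e 24 26 07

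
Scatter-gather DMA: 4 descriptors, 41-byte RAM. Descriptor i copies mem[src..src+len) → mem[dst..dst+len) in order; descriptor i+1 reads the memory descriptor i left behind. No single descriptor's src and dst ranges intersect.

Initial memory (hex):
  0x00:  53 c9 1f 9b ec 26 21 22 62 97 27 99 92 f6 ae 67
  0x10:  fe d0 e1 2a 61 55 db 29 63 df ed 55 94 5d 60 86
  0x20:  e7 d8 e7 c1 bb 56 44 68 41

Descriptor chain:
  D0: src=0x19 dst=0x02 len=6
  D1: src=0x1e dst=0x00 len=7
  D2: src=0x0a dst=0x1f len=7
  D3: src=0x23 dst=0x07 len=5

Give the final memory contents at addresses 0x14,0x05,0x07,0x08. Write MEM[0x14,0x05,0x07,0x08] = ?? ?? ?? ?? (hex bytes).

  after D0: wrote 6B at 0x02 = dfed55945d60
  after D1: wrote 7B at 0x00 = 6086e7d8e7c1bb
  after D2: wrote 7B at 0x1f = 279992f6ae67fe
  after D3: wrote 5B at 0x07 = ae67fe4468
query mem[0x14]=0x61, mem[0x05]=0xc1, mem[0x07]=0xae, mem[0x08]=0x67

MEM[0x14,0x05,0x07,0x08] = 61 c1 ae 67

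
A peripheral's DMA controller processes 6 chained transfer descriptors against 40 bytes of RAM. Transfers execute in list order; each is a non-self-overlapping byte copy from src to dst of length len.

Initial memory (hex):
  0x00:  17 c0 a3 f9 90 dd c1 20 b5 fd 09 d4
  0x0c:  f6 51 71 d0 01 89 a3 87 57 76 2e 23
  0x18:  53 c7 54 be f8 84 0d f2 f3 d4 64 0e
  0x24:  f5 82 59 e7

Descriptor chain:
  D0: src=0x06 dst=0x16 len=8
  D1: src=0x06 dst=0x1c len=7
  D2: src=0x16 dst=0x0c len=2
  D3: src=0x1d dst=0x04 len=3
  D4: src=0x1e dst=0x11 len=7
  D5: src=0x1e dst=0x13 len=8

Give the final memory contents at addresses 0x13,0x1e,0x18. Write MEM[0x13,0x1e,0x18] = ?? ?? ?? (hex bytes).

[0] 0x06->0x16 len=8 : c1 20 b5 fd 09 d4 f6 51
[1] 0x06->0x1c len=7 : c1 20 b5 fd 09 d4 f6
[2] 0x16->0x0c len=2 : c1 20
[3] 0x1d->0x04 len=3 : 20 b5 fd
[4] 0x1e->0x11 len=7 : b5 fd 09 d4 f6 0e f5
[5] 0x1e->0x13 len=8 : b5 fd 09 d4 f6 0e f5 82
query mem[0x13]=0xb5, mem[0x1e]=0xb5, mem[0x18]=0x0e

MEM[0x13,0x1e,0x18] = b5 b5 0e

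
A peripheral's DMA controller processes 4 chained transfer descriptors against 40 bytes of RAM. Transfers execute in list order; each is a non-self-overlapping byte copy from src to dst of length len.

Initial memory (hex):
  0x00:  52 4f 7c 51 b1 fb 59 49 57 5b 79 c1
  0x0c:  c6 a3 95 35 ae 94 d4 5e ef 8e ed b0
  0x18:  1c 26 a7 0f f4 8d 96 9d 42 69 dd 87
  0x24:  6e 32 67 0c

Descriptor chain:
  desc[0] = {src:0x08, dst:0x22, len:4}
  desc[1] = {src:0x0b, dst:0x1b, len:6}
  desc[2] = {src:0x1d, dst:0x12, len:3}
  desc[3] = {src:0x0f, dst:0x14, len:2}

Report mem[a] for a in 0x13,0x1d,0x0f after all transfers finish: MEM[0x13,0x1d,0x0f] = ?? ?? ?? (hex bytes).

#0 dst[0x22+4] := {0x57,0x5b,0x79,0xc1}
#1 dst[0x1b+6] := {0xc1,0xc6,0xa3,0x95,0x35,0xae}
#2 dst[0x12+3] := {0xa3,0x95,0x35}
#3 dst[0x14+2] := {0x35,0xae}
query mem[0x13]=0x95, mem[0x1d]=0xa3, mem[0x0f]=0x35

MEM[0x13,0x1d,0x0f] = 95 a3 35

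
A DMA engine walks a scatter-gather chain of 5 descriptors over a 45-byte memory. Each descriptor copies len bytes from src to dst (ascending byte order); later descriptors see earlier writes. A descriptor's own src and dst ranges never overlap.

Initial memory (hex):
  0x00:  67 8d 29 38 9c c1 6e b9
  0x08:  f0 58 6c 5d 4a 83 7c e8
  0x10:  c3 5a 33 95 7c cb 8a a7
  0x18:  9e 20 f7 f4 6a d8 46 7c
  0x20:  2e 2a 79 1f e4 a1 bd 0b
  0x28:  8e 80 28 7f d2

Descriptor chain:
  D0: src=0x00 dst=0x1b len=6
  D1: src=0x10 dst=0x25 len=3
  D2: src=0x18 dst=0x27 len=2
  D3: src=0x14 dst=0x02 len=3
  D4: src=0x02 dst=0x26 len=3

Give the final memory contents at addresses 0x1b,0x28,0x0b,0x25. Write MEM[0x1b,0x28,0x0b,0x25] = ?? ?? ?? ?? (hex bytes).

MEM[0x1b,0x28,0x0b,0x25] = 67 8a 5d c3

#0 dst[0x1b+6] := {0x67,0x8d,0x29,0x38,0x9c,0xc1}
#1 dst[0x25+3] := {0xc3,0x5a,0x33}
#2 dst[0x27+2] := {0x9e,0x20}
#3 dst[0x02+3] := {0x7c,0xcb,0x8a}
#4 dst[0x26+3] := {0x7c,0xcb,0x8a}
query mem[0x1b]=0x67, mem[0x28]=0x8a, mem[0x0b]=0x5d, mem[0x25]=0xc3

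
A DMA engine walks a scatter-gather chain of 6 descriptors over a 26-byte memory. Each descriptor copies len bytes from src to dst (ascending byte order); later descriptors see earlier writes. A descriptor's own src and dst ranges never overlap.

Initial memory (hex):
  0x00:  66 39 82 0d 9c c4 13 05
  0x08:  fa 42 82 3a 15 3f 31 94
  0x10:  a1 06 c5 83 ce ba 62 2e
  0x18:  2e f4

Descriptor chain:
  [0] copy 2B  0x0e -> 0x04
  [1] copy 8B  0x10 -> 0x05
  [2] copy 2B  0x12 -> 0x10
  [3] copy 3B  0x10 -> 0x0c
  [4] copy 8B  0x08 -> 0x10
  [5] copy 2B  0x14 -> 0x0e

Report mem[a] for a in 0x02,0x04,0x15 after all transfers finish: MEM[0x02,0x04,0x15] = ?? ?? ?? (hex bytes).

MEM[0x02,0x04,0x15] = 82 31 83

D0: mem[0x04..0x05] <- [31 94]
D1: mem[0x05..0x0c] <- [a1 06 c5 83 ce ba 62 2e]
D2: mem[0x10..0x11] <- [c5 83]
D3: mem[0x0c..0x0e] <- [c5 83 c5]
D4: mem[0x10..0x17] <- [83 ce ba 62 c5 83 c5 94]
D5: mem[0x0e..0x0f] <- [c5 83]
query mem[0x02]=0x82, mem[0x04]=0x31, mem[0x15]=0x83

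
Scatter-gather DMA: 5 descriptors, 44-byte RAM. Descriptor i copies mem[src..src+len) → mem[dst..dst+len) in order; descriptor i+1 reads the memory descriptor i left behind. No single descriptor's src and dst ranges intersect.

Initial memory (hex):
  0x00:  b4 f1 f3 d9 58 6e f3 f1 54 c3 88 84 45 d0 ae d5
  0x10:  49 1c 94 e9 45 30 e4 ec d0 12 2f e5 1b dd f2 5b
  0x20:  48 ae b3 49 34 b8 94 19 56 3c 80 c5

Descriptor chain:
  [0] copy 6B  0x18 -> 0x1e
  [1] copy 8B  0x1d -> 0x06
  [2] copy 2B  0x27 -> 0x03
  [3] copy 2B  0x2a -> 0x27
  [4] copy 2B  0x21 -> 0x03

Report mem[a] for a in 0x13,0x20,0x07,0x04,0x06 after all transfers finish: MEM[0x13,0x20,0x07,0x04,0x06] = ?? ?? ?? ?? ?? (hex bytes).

MEM[0x13,0x20,0x07,0x04,0x06] = e9 2f d0 1b dd

#0 dst[0x1e+6] := {0xd0,0x12,0x2f,0xe5,0x1b,0xdd}
#1 dst[0x06+8] := {0xdd,0xd0,0x12,0x2f,0xe5,0x1b,0xdd,0x34}
#2 dst[0x03+2] := {0x19,0x56}
#3 dst[0x27+2] := {0x80,0xc5}
#4 dst[0x03+2] := {0xe5,0x1b}
query mem[0x13]=0xe9, mem[0x20]=0x2f, mem[0x07]=0xd0, mem[0x04]=0x1b, mem[0x06]=0xdd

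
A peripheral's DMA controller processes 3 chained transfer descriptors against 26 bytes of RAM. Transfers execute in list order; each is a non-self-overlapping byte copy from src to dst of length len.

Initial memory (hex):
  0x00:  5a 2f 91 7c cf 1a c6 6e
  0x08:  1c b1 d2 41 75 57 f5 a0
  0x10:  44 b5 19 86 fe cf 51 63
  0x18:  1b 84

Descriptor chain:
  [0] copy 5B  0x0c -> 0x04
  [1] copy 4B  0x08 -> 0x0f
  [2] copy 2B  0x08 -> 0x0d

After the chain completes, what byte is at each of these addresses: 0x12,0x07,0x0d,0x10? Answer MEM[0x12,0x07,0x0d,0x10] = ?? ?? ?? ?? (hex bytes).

D0: mem[0x04..0x08] <- [75 57 f5 a0 44]
D1: mem[0x0f..0x12] <- [44 b1 d2 41]
D2: mem[0x0d..0x0e] <- [44 b1]
query mem[0x12]=0x41, mem[0x07]=0xa0, mem[0x0d]=0x44, mem[0x10]=0xb1

MEM[0x12,0x07,0x0d,0x10] = 41 a0 44 b1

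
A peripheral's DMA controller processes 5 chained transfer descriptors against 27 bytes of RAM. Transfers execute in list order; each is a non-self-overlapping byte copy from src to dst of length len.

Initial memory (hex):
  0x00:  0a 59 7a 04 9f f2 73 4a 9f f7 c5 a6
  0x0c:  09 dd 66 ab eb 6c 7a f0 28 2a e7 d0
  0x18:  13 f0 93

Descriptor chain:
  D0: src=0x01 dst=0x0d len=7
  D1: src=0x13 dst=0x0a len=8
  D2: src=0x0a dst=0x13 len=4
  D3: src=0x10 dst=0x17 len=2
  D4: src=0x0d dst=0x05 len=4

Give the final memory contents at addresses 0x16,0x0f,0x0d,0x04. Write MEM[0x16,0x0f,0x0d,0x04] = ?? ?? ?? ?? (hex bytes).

MEM[0x16,0x0f,0x0d,0x04] = e7 13 e7 9f

D0: mem[0x0d..0x13] <- [59 7a 04 9f f2 73 4a]
D1: mem[0x0a..0x11] <- [4a 28 2a e7 d0 13 f0 93]
D2: mem[0x13..0x16] <- [4a 28 2a e7]
D3: mem[0x17..0x18] <- [f0 93]
D4: mem[0x05..0x08] <- [e7 d0 13 f0]
query mem[0x16]=0xe7, mem[0x0f]=0x13, mem[0x0d]=0xe7, mem[0x04]=0x9f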